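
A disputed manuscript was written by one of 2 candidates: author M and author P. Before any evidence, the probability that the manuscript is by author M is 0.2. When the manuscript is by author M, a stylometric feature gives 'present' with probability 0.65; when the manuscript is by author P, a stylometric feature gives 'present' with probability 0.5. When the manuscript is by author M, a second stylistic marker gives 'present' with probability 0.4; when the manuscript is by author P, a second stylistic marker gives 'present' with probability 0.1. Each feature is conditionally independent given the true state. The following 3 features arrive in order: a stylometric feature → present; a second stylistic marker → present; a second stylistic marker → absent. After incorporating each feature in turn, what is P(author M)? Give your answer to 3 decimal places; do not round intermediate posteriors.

0.464

After a stylometric feature='present': P(author M) = 0.65·0.2000 / (0.65·0.2000 + 0.5·0.8000) ≈ 0.2453
After a second stylistic marker='present': P(author M) = 0.4·0.2453 / (0.4·0.2453 + 0.1·0.7547) ≈ 0.5652
After a second stylistic marker='absent': P(author M) = 0.6·0.5652 / (0.6·0.5652 + 0.9·0.4348) ≈ 0.4643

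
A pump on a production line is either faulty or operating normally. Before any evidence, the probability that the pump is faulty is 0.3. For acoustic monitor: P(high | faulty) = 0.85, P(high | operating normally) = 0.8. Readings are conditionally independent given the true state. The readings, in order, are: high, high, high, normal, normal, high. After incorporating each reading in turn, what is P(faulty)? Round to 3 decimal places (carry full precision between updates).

0.235

After 'high': P(faulty) = 0.85·0.3000 / (0.85·0.3000 + 0.8·0.7000) ≈ 0.3129
After 'high': P(faulty) = 0.85·0.3129 / (0.85·0.3129 + 0.8·0.6871) ≈ 0.3261
After 'high': P(faulty) = 0.85·0.3261 / (0.85·0.3261 + 0.8·0.6739) ≈ 0.3395
After 'normal': P(faulty) = 0.15·0.3395 / (0.15·0.3395 + 0.2·0.6605) ≈ 0.2783
After 'normal': P(faulty) = 0.15·0.2783 / (0.15·0.2783 + 0.2·0.7217) ≈ 0.2243
After 'high': P(faulty) = 0.85·0.2243 / (0.85·0.2243 + 0.8·0.7757) ≈ 0.2350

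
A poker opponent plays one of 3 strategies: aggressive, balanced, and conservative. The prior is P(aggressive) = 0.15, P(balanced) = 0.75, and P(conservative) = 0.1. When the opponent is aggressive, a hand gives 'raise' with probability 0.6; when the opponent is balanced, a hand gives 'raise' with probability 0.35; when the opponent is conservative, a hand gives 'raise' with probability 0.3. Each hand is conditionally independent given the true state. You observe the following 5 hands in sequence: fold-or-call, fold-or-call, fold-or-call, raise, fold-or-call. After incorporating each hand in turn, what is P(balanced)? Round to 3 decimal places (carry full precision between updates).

After 'fold-or-call': normaliser = 0.4·0.1500 + 0.65·0.7500 + 0.7·0.1000; P(aggressive) ≈ 0.0972, P(balanced) ≈ 0.7895, P(conservative) ≈ 0.1134
After 'fold-or-call': normaliser = 0.4·0.0972 + 0.65·0.7895 + 0.7·0.1134; P(aggressive) ≈ 0.0616, P(balanced) ≈ 0.8128, P(conservative) ≈ 0.1257
After 'fold-or-call': normaliser = 0.4·0.0616 + 0.65·0.8128 + 0.7·0.1257; P(aggressive) ≈ 0.0384, P(balanced) ≈ 0.8243, P(conservative) ≈ 0.1373
After 'raise': normaliser = 0.6·0.0384 + 0.35·0.8243 + 0.3·0.1373; P(aggressive) ≈ 0.0654, P(balanced) ≈ 0.8179, P(conservative) ≈ 0.1167
After 'fold-or-call': normaliser = 0.4·0.0654 + 0.65·0.8179 + 0.7·0.1167; P(aggressive) ≈ 0.0409, P(balanced) ≈ 0.8313, P(conservative) ≈ 0.1278

0.831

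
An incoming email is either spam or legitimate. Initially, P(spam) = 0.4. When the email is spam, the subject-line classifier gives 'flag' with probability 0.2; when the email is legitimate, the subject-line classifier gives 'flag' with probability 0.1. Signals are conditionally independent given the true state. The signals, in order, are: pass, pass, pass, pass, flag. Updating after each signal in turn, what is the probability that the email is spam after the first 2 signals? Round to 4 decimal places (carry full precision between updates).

0.3450

After 'pass': P(spam) = 0.8·0.4000 / (0.8·0.4000 + 0.9·0.6000) ≈ 0.3721
After 'pass': P(spam) = 0.8·0.3721 / (0.8·0.3721 + 0.9·0.6279) ≈ 0.3450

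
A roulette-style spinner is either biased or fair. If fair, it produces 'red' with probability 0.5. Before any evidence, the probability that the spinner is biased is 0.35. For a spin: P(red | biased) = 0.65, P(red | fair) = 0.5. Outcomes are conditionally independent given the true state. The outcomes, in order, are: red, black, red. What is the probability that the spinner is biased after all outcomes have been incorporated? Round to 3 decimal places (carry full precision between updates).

0.389

After 'red': P(biased) = 0.65·0.3500 / (0.65·0.3500 + 0.5·0.6500) ≈ 0.4118
After 'black': P(biased) = 0.35·0.4118 / (0.35·0.4118 + 0.5·0.5882) ≈ 0.3289
After 'red': P(biased) = 0.65·0.3289 / (0.65·0.3289 + 0.5·0.6711) ≈ 0.3891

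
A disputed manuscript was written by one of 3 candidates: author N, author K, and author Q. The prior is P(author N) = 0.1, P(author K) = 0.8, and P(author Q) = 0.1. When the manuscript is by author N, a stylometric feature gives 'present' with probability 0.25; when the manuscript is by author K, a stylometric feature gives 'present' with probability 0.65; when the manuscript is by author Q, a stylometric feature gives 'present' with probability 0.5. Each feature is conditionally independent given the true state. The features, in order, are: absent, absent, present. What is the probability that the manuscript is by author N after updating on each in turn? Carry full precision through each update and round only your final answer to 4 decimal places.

After 'absent': normaliser = 0.75·0.1000 + 0.35·0.8000 + 0.5·0.1000; P(author N) ≈ 0.1852, P(author K) ≈ 0.6914, P(author Q) ≈ 0.1235
After 'absent': normaliser = 0.75·0.1852 + 0.35·0.6914 + 0.5·0.1235; P(author N) ≈ 0.3138, P(author K) ≈ 0.5467, P(author Q) ≈ 0.1395
After 'present': normaliser = 0.25·0.3138 + 0.65·0.5467 + 0.5·0.1395; P(author N) ≈ 0.1558, P(author K) ≈ 0.7057, P(author Q) ≈ 0.1385

0.1558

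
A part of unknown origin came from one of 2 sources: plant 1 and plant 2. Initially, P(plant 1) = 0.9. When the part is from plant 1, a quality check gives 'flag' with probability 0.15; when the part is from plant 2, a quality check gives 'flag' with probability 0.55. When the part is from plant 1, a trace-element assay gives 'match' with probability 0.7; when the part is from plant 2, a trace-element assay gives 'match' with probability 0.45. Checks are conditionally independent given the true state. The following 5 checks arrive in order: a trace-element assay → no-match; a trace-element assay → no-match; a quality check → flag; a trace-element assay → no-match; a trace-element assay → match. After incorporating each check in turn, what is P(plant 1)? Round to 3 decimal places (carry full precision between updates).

After a trace-element assay='no-match': P(plant 1) = 0.3·0.9000 / (0.3·0.9000 + 0.55·0.1000) ≈ 0.8308
After a trace-element assay='no-match': P(plant 1) = 0.3·0.8308 / (0.3·0.8308 + 0.55·0.1692) ≈ 0.7281
After a quality check='flag': P(plant 1) = 0.15·0.7281 / (0.15·0.7281 + 0.55·0.2719) ≈ 0.4221
After a trace-element assay='no-match': P(plant 1) = 0.3·0.4221 / (0.3·0.4221 + 0.55·0.5779) ≈ 0.2849
After a trace-element assay='match': P(plant 1) = 0.7·0.2849 / (0.7·0.2849 + 0.45·0.7151) ≈ 0.3826

0.383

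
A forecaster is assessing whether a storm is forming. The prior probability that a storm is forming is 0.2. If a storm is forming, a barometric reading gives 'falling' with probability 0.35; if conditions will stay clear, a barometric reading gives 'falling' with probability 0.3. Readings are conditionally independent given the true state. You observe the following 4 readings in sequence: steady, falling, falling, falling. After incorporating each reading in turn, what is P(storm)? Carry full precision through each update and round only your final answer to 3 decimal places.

After 'steady': P(storm) = 0.65·0.2000 / (0.65·0.2000 + 0.7·0.8000) ≈ 0.1884
After 'falling': P(storm) = 0.35·0.1884 / (0.35·0.1884 + 0.3·0.8116) ≈ 0.2131
After 'falling': P(storm) = 0.35·0.2131 / (0.35·0.2131 + 0.3·0.7869) ≈ 0.2401
After 'falling': P(storm) = 0.35·0.2401 / (0.35·0.2401 + 0.3·0.7599) ≈ 0.2693

0.269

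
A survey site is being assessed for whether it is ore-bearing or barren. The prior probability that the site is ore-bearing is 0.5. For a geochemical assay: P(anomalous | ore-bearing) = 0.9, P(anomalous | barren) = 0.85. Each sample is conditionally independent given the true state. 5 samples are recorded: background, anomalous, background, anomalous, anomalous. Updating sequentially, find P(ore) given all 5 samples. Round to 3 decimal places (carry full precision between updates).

After 'background': P(ore) = 0.1·0.5000 / (0.1·0.5000 + 0.15·0.5000) ≈ 0.4000
After 'anomalous': P(ore) = 0.9·0.4000 / (0.9·0.4000 + 0.85·0.6000) ≈ 0.4138
After 'background': P(ore) = 0.1·0.4138 / (0.1·0.4138 + 0.15·0.5862) ≈ 0.3200
After 'anomalous': P(ore) = 0.9·0.3200 / (0.9·0.3200 + 0.85·0.6800) ≈ 0.3326
After 'anomalous': P(ore) = 0.9·0.3326 / (0.9·0.3326 + 0.85·0.6674) ≈ 0.3454

0.345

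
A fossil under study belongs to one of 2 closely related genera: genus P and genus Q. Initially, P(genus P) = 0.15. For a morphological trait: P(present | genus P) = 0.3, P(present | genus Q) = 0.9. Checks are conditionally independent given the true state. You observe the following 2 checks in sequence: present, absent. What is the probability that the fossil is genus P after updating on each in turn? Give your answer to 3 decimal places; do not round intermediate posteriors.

Each posterior becomes the prior for the next update.
After 'present': P(genus P) = 0.3·0.1500 / (0.3·0.1500 + 0.9·0.8500) ≈ 0.0556
After 'absent': P(genus P) = 0.7·0.0556 / (0.7·0.0556 + 0.1·0.9444) ≈ 0.2917

0.292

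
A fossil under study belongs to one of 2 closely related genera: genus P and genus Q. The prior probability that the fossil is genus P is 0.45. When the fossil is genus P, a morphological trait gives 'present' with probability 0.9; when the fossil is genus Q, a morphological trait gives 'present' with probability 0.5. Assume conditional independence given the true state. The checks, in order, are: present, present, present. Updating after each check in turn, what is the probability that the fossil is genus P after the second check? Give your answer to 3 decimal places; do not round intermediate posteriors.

After 'present': P(genus P) = 0.9·0.4500 / (0.9·0.4500 + 0.5·0.5500) ≈ 0.5956
After 'present': P(genus P) = 0.9·0.5956 / (0.9·0.5956 + 0.5·0.4044) ≈ 0.7261

0.726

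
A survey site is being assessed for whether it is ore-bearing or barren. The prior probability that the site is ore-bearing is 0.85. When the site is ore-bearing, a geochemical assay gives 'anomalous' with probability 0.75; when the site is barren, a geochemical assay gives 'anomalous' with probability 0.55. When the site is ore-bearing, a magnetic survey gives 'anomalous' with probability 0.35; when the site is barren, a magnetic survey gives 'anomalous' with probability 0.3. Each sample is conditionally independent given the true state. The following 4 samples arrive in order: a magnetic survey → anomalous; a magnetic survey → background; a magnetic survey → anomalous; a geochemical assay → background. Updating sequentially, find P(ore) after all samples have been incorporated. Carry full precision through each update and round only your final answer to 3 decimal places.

After a magnetic survey='anomalous': P(ore) = 0.35·0.8500 / (0.35·0.8500 + 0.3·0.1500) ≈ 0.8686
After a magnetic survey='background': P(ore) = 0.65·0.8686 / (0.65·0.8686 + 0.7·0.1314) ≈ 0.8599
After a magnetic survey='anomalous': P(ore) = 0.35·0.8599 / (0.35·0.8599 + 0.3·0.1401) ≈ 0.8775
After a geochemical assay='background': P(ore) = 0.25·0.8775 / (0.25·0.8775 + 0.45·0.1225) ≈ 0.7992

0.799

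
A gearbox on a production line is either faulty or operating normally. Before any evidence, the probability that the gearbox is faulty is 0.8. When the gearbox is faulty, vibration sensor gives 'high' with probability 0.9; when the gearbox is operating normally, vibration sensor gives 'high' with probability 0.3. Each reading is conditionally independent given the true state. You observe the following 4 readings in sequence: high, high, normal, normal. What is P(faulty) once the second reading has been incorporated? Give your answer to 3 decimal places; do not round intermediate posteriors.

After 'high': P(faulty) = 0.9·0.8000 / (0.9·0.8000 + 0.3·0.2000) ≈ 0.9231
After 'high': P(faulty) = 0.9·0.9231 / (0.9·0.9231 + 0.3·0.0769) ≈ 0.9730

0.973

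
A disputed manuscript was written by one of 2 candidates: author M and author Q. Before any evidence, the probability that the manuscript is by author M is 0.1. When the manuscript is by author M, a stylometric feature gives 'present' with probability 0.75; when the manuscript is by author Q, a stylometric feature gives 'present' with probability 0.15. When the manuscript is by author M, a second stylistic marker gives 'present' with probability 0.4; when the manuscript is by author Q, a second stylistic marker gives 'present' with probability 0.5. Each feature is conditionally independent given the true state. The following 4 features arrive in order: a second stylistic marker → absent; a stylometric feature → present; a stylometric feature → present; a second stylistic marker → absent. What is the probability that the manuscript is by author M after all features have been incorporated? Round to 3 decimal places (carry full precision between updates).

0.800

After a second stylistic marker='absent': P(author M) = 0.6·0.1000 / (0.6·0.1000 + 0.5·0.9000) ≈ 0.1176
After a stylometric feature='present': P(author M) = 0.75·0.1176 / (0.75·0.1176 + 0.15·0.8824) ≈ 0.4000
After a stylometric feature='present': P(author M) = 0.75·0.4000 / (0.75·0.4000 + 0.15·0.6000) ≈ 0.7692
After a second stylistic marker='absent': P(author M) = 0.6·0.7692 / (0.6·0.7692 + 0.5·0.2308) ≈ 0.8000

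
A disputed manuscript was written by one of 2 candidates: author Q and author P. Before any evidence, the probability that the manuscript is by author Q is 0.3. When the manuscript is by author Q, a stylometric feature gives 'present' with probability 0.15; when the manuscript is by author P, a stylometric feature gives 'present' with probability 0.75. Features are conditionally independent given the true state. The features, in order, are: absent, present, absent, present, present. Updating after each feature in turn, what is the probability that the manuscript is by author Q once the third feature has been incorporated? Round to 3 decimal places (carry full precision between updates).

After 'absent': P(author Q) = 0.85·0.3000 / (0.85·0.3000 + 0.25·0.7000) ≈ 0.5930
After 'present': P(author Q) = 0.15·0.5930 / (0.15·0.5930 + 0.75·0.4070) ≈ 0.2257
After 'absent': P(author Q) = 0.85·0.2257 / (0.85·0.2257 + 0.25·0.7743) ≈ 0.4977

0.498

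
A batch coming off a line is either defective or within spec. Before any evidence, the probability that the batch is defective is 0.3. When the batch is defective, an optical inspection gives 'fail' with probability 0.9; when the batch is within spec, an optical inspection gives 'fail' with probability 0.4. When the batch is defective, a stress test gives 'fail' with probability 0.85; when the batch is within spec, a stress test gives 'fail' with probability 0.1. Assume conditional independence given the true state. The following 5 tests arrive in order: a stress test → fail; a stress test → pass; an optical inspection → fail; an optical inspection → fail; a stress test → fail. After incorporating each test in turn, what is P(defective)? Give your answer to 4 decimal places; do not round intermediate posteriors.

0.9631

After a stress test='fail': P(defective) = 0.85·0.3000 / (0.85·0.3000 + 0.1·0.7000) ≈ 0.7846
After a stress test='pass': P(defective) = 0.15·0.7846 / (0.15·0.7846 + 0.9·0.2154) ≈ 0.3778
After an optical inspection='fail': P(defective) = 0.9·0.3778 / (0.9·0.3778 + 0.4·0.6222) ≈ 0.5774
After an optical inspection='fail': P(defective) = 0.9·0.5774 / (0.9·0.5774 + 0.4·0.4226) ≈ 0.7545
After a stress test='fail': P(defective) = 0.85·0.7545 / (0.85·0.7545 + 0.1·0.2455) ≈ 0.9631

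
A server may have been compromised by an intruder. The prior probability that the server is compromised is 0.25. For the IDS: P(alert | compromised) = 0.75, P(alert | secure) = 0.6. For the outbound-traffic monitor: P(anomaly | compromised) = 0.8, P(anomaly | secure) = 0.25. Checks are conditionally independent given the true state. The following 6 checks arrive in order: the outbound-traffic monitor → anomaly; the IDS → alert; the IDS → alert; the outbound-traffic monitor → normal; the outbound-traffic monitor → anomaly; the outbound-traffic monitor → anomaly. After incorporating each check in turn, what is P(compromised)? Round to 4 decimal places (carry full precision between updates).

After the outbound-traffic monitor='anomaly': P(compromised) = 0.8·0.2500 / (0.8·0.2500 + 0.25·0.7500) ≈ 0.5161
After the IDS='alert': P(compromised) = 0.75·0.5161 / (0.75·0.5161 + 0.6·0.4839) ≈ 0.5714
After the IDS='alert': P(compromised) = 0.75·0.5714 / (0.75·0.5714 + 0.6·0.4286) ≈ 0.6250
After the outbound-traffic monitor='normal': P(compromised) = 0.2·0.6250 / (0.2·0.6250 + 0.75·0.3750) ≈ 0.3077
After the outbound-traffic monitor='anomaly': P(compromised) = 0.8·0.3077 / (0.8·0.3077 + 0.25·0.6923) ≈ 0.5872
After the outbound-traffic monitor='anomaly': P(compromised) = 0.8·0.5872 / (0.8·0.5872 + 0.25·0.4128) ≈ 0.8199

0.8199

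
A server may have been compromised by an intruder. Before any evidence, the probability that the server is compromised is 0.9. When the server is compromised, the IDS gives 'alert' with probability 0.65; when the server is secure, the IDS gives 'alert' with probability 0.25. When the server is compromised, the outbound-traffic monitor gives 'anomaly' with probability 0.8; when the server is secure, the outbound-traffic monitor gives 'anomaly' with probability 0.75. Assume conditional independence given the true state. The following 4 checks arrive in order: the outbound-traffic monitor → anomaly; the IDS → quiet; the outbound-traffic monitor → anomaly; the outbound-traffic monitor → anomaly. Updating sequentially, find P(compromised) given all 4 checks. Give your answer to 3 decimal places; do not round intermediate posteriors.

Apply Bayes' rule sequentially, carrying P(compromised) forward.
After the outbound-traffic monitor='anomaly': P(compromised) = 0.8·0.9000 / (0.8·0.9000 + 0.75·0.1000) ≈ 0.9057
After the IDS='quiet': P(compromised) = 0.35·0.9057 / (0.35·0.9057 + 0.75·0.0943) ≈ 0.8175
After the outbound-traffic monitor='anomaly': P(compromised) = 0.8·0.8175 / (0.8·0.8175 + 0.75·0.1825) ≈ 0.8269
After the outbound-traffic monitor='anomaly': P(compromised) = 0.8·0.8269 / (0.8·0.8269 + 0.75·0.1731) ≈ 0.8360

0.836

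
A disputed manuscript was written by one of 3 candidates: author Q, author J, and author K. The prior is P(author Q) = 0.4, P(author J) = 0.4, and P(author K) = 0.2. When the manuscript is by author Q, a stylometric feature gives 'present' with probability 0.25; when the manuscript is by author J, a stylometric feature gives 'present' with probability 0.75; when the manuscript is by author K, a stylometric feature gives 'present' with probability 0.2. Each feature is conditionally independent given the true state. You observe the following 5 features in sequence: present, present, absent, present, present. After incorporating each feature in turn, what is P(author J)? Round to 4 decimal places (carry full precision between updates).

0.9568

After 'present': normaliser = 0.25·0.4000 + 0.75·0.4000 + 0.2·0.2000; P(author Q) ≈ 0.2273, P(author J) ≈ 0.6818, P(author K) ≈ 0.0909
After 'present': normaliser = 0.25·0.2273 + 0.75·0.6818 + 0.2·0.0909; P(author Q) ≈ 0.0969, P(author J) ≈ 0.8721, P(author K) ≈ 0.0310
After 'absent': normaliser = 0.75·0.0969 + 0.25·0.8721 + 0.8·0.0310; P(author Q) ≈ 0.2303, P(author J) ≈ 0.6910, P(author K) ≈ 0.0786
After 'present': normaliser = 0.25·0.2303 + 0.75·0.6910 + 0.2·0.0786; P(author Q) ≈ 0.0973, P(author J) ≈ 0.8761, P(author K) ≈ 0.0266
After 'present': normaliser = 0.25·0.0973 + 0.75·0.8761 + 0.2·0.0266; P(author Q) ≈ 0.0354, P(author J) ≈ 0.9568, P(author K) ≈ 0.0077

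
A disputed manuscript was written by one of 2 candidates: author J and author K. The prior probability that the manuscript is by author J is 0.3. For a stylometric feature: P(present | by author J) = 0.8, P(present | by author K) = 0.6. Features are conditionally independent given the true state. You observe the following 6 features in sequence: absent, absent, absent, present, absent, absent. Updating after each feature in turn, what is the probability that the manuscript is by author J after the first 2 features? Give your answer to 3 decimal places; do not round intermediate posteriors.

0.097

After 'absent': P(author J) = 0.2·0.3000 / (0.2·0.3000 + 0.4·0.7000) ≈ 0.1765
After 'absent': P(author J) = 0.2·0.1765 / (0.2·0.1765 + 0.4·0.8235) ≈ 0.0968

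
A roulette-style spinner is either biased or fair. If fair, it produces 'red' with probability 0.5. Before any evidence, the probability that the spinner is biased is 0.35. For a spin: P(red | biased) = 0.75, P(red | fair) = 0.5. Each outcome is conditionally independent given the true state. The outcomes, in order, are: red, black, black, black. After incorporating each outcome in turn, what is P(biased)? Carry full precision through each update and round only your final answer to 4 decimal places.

0.0917

After 'red': P(biased) = 0.75·0.3500 / (0.75·0.3500 + 0.5·0.6500) ≈ 0.4468
After 'black': P(biased) = 0.25·0.4468 / (0.25·0.4468 + 0.5·0.5532) ≈ 0.2877
After 'black': P(biased) = 0.25·0.2877 / (0.25·0.2877 + 0.5·0.7123) ≈ 0.1680
After 'black': P(biased) = 0.25·0.1680 / (0.25·0.1680 + 0.5·0.8320) ≈ 0.0917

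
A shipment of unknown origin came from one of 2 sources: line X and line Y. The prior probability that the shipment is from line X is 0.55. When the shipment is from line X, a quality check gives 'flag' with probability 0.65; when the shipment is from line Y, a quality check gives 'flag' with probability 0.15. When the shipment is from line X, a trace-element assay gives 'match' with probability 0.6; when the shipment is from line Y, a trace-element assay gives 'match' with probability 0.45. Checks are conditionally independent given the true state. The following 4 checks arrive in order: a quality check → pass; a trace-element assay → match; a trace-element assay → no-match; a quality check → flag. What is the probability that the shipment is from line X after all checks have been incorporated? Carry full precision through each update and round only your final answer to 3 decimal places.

0.679

After a quality check='pass': P(line X) = 0.35·0.5500 / (0.35·0.5500 + 0.85·0.4500) ≈ 0.3348
After a trace-element assay='match': P(line X) = 0.6·0.3348 / (0.6·0.3348 + 0.45·0.6652) ≈ 0.4016
After a trace-element assay='no-match': P(line X) = 0.4·0.4016 / (0.4·0.4016 + 0.55·0.5984) ≈ 0.3280
After a quality check='flag': P(line X) = 0.65·0.3280 / (0.65·0.3280 + 0.15·0.6720) ≈ 0.6789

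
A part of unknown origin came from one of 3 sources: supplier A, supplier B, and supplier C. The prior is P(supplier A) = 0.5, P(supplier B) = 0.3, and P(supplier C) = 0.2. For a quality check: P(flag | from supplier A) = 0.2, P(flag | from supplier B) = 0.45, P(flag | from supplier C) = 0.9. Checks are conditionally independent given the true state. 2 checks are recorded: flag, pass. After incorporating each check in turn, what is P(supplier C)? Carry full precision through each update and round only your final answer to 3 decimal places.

0.104

After 'flag': normaliser = 0.2·0.5000 + 0.45·0.3000 + 0.9·0.2000; P(supplier A) ≈ 0.2410, P(supplier B) ≈ 0.3253, P(supplier C) ≈ 0.4337
After 'pass': normaliser = 0.8·0.2410 + 0.55·0.3253 + 0.1·0.4337; P(supplier A) ≈ 0.4644, P(supplier B) ≈ 0.4311, P(supplier C) ≈ 0.1045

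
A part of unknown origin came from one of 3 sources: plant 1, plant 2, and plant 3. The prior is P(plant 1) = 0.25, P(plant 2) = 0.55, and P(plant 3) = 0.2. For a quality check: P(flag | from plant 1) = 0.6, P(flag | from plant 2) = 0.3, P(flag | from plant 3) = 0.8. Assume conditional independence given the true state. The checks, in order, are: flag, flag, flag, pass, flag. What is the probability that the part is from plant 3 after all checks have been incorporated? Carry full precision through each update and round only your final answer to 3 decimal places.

Apply Bayes' rule sequentially, carrying P(plant 3) forward.
After 'flag': normaliser = 0.6·0.2500 + 0.3·0.5500 + 0.8·0.2000; P(plant 1) ≈ 0.3158, P(plant 2) ≈ 0.3474, P(plant 3) ≈ 0.3368
After 'flag': normaliser = 0.6·0.3158 + 0.3·0.3474 + 0.8·0.3368; P(plant 1) ≈ 0.3364, P(plant 2) ≈ 0.1850, P(plant 3) ≈ 0.4785
After 'flag': normaliser = 0.6·0.3364 + 0.3·0.1850 + 0.8·0.4785; P(plant 1) ≈ 0.3153, P(plant 2) ≈ 0.0867, P(plant 3) ≈ 0.5980
After 'pass': normaliser = 0.4·0.3153 + 0.7·0.0867 + 0.2·0.5980; P(plant 1) ≈ 0.4116, P(plant 2) ≈ 0.1981, P(plant 3) ≈ 0.3903
After 'flag': normaliser = 0.6·0.4116 + 0.3·0.1981 + 0.8·0.3903; P(plant 1) ≈ 0.3992, P(plant 2) ≈ 0.0961, P(plant 3) ≈ 0.5047

0.505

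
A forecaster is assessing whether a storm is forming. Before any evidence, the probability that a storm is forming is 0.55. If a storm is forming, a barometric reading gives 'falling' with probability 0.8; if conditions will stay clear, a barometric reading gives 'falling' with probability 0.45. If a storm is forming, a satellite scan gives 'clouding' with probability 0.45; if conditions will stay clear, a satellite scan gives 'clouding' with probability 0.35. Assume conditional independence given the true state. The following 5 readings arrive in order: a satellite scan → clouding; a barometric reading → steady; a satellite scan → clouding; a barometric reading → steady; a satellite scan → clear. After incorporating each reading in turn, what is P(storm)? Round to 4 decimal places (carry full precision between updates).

0.1844

After a satellite scan='clouding': P(storm) = 0.45·0.5500 / (0.45·0.5500 + 0.35·0.4500) ≈ 0.6111
After a barometric reading='steady': P(storm) = 0.2·0.6111 / (0.2·0.6111 + 0.55·0.3889) ≈ 0.3636
After a satellite scan='clouding': P(storm) = 0.45·0.3636 / (0.45·0.3636 + 0.35·0.6364) ≈ 0.4235
After a barometric reading='steady': P(storm) = 0.2·0.4235 / (0.2·0.4235 + 0.55·0.5765) ≈ 0.2108
After a satellite scan='clear': P(storm) = 0.55·0.2108 / (0.55·0.2108 + 0.65·0.7892) ≈ 0.1844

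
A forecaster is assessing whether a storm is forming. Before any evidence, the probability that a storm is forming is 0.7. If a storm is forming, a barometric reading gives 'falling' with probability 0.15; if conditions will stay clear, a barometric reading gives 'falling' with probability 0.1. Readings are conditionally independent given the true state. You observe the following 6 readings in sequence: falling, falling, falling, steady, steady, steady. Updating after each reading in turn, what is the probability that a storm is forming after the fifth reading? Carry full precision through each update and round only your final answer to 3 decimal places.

0.875

Each posterior becomes the prior for the next update.
After 'falling': P(storm) = 0.15·0.7000 / (0.15·0.7000 + 0.1·0.3000) ≈ 0.7778
After 'falling': P(storm) = 0.15·0.7778 / (0.15·0.7778 + 0.1·0.2222) ≈ 0.8400
After 'falling': P(storm) = 0.15·0.8400 / (0.15·0.8400 + 0.1·0.1600) ≈ 0.8873
After 'steady': P(storm) = 0.85·0.8873 / (0.85·0.8873 + 0.9·0.1127) ≈ 0.8815
After 'steady': P(storm) = 0.85·0.8815 / (0.85·0.8815 + 0.9·0.1185) ≈ 0.8754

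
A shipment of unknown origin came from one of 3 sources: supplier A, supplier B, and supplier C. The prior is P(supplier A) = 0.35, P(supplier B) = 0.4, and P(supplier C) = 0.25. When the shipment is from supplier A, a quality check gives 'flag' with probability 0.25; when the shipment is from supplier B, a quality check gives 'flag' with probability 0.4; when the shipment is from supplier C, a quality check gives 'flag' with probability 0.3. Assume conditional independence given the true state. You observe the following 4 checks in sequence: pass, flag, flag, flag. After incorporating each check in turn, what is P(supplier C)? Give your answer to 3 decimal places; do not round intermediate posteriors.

0.195

Each posterior becomes the prior for the next update.
After 'pass': normaliser = 0.75·0.3500 + 0.6·0.4000 + 0.7·0.2500; P(supplier A) ≈ 0.3875, P(supplier B) ≈ 0.3542, P(supplier C) ≈ 0.2583
After 'flag': normaliser = 0.25·0.3875 + 0.4·0.3542 + 0.3·0.2583; P(supplier A) ≈ 0.3065, P(supplier B) ≈ 0.4483, P(supplier C) ≈ 0.2452
After 'flag': normaliser = 0.25·0.3065 + 0.4·0.4483 + 0.3·0.2452; P(supplier A) ≈ 0.2325, P(supplier B) ≈ 0.5442, P(supplier C) ≈ 0.2232
After 'flag': normaliser = 0.25·0.2325 + 0.4·0.5442 + 0.3·0.2232; P(supplier A) ≈ 0.1696, P(supplier B) ≈ 0.6351, P(supplier C) ≈ 0.1954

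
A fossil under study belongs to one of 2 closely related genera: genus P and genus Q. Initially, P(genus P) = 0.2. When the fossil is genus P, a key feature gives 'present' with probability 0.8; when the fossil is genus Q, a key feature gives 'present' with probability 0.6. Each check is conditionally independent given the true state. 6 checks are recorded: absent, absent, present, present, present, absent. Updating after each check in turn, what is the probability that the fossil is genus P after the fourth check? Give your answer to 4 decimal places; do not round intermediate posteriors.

After 'absent': P(genus P) = 0.2·0.2000 / (0.2·0.2000 + 0.4·0.8000) ≈ 0.1111
After 'absent': P(genus P) = 0.2·0.1111 / (0.2·0.1111 + 0.4·0.8889) ≈ 0.0588
After 'present': P(genus P) = 0.8·0.0588 / (0.8·0.0588 + 0.6·0.9412) ≈ 0.0769
After 'present': P(genus P) = 0.8·0.0769 / (0.8·0.0769 + 0.6·0.9231) ≈ 0.1000

0.1000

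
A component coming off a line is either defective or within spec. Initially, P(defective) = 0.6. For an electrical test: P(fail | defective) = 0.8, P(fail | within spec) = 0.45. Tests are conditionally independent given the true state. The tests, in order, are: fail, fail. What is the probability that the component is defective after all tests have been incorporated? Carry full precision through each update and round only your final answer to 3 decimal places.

After 'fail': P(defective) = 0.8·0.6000 / (0.8·0.6000 + 0.45·0.4000) ≈ 0.7273
After 'fail': P(defective) = 0.8·0.7273 / (0.8·0.7273 + 0.45·0.2727) ≈ 0.8258

0.826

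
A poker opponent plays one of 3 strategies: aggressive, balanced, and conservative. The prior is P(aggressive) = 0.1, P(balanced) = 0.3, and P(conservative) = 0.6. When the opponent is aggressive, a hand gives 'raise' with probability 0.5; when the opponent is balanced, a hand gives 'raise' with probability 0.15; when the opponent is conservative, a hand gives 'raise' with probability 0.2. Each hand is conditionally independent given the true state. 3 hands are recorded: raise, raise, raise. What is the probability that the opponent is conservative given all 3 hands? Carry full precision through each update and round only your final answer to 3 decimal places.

Apply Bayes' rule sequentially, carrying P(conservative) forward.
After 'raise': normaliser = 0.5·0.1000 + 0.15·0.3000 + 0.2·0.6000; P(aggressive) ≈ 0.2326, P(balanced) ≈ 0.2093, P(conservative) ≈ 0.5581
After 'raise': normaliser = 0.5·0.2326 + 0.15·0.2093 + 0.2·0.5581; P(aggressive) ≈ 0.4484, P(balanced) ≈ 0.1211, P(conservative) ≈ 0.4305
After 'raise': normaliser = 0.5·0.4484 + 0.15·0.1211 + 0.2·0.4305; P(aggressive) ≈ 0.6826, P(balanced) ≈ 0.0553, P(conservative) ≈ 0.2621

0.262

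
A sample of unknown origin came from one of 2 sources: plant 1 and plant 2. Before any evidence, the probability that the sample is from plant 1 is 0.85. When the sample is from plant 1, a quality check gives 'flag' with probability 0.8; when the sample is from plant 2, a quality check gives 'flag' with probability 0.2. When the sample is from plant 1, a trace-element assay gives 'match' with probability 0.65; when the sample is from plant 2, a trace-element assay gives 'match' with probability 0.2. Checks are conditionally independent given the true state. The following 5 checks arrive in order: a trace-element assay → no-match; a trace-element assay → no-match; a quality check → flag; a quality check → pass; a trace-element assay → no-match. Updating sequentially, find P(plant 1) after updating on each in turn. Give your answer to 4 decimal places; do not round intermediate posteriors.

Each posterior becomes the prior for the next update.
After a trace-element assay='no-match': P(plant 1) = 0.35·0.8500 / (0.35·0.8500 + 0.8·0.1500) ≈ 0.7126
After a trace-element assay='no-match': P(plant 1) = 0.35·0.7126 / (0.35·0.7126 + 0.8·0.2874) ≈ 0.5203
After a quality check='flag': P(plant 1) = 0.8·0.5203 / (0.8·0.5203 + 0.2·0.4797) ≈ 0.8127
After a quality check='pass': P(plant 1) = 0.2·0.8127 / (0.2·0.8127 + 0.8·0.1873) ≈ 0.5203
After a trace-element assay='no-match': P(plant 1) = 0.35·0.5203 / (0.35·0.5203 + 0.8·0.4797) ≈ 0.3218

0.3218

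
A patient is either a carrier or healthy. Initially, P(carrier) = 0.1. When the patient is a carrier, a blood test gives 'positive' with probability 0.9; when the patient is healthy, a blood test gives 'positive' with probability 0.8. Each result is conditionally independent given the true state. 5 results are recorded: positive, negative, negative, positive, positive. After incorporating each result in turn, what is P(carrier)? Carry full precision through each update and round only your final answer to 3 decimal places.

0.038

Each posterior becomes the prior for the next update.
After 'positive': P(carrier) = 0.9·0.1000 / (0.9·0.1000 + 0.8·0.9000) ≈ 0.1111
After 'negative': P(carrier) = 0.1·0.1111 / (0.1·0.1111 + 0.2·0.8889) ≈ 0.0588
After 'negative': P(carrier) = 0.1·0.0588 / (0.1·0.0588 + 0.2·0.9412) ≈ 0.0303
After 'positive': P(carrier) = 0.9·0.0303 / (0.9·0.0303 + 0.8·0.9697) ≈ 0.0340
After 'positive': P(carrier) = 0.9·0.0340 / (0.9·0.0340 + 0.8·0.9660) ≈ 0.0380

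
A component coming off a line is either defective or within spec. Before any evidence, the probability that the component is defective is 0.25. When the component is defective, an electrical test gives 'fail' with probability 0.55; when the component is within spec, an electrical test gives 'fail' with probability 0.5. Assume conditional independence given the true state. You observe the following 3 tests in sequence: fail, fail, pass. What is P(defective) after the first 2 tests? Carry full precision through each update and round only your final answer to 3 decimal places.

0.287

After 'fail': P(defective) = 0.55·0.2500 / (0.55·0.2500 + 0.5·0.7500) ≈ 0.2683
After 'fail': P(defective) = 0.55·0.2683 / (0.55·0.2683 + 0.5·0.7317) ≈ 0.2874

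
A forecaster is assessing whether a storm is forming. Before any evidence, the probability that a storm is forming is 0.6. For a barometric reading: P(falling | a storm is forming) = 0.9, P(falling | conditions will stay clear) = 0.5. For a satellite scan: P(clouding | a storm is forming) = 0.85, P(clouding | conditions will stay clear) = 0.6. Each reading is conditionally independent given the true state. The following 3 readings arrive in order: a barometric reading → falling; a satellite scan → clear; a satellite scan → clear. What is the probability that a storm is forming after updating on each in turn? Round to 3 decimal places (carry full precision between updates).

0.275

After a barometric reading='falling': P(storm) = 0.9·0.6000 / (0.9·0.6000 + 0.5·0.4000) ≈ 0.7297
After a satellite scan='clear': P(storm) = 0.15·0.7297 / (0.15·0.7297 + 0.4·0.2703) ≈ 0.5031
After a satellite scan='clear': P(storm) = 0.15·0.5031 / (0.15·0.5031 + 0.4·0.4969) ≈ 0.2752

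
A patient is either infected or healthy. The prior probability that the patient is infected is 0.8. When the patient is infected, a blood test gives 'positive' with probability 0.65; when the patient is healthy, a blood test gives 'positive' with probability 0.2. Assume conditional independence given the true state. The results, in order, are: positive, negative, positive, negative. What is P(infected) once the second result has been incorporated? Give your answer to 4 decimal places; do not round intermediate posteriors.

After 'positive': P(infected) = 0.65·0.8000 / (0.65·0.8000 + 0.2·0.2000) ≈ 0.9286
After 'negative': P(infected) = 0.35·0.9286 / (0.35·0.9286 + 0.8·0.0714) ≈ 0.8505

0.8505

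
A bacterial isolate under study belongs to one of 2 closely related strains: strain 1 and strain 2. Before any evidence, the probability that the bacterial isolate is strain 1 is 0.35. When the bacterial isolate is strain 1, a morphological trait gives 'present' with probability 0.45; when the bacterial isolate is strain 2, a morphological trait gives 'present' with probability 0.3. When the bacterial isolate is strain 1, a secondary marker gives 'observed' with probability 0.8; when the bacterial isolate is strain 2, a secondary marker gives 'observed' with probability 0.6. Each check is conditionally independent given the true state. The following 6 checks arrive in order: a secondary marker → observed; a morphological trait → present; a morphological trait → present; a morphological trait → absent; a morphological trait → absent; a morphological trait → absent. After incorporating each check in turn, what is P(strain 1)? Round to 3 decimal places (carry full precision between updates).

After a secondary marker='observed': P(strain 1) = 0.8·0.3500 / (0.8·0.3500 + 0.6·0.6500) ≈ 0.4179
After a morphological trait='present': P(strain 1) = 0.45·0.4179 / (0.45·0.4179 + 0.3·0.5821) ≈ 0.5185
After a morphological trait='present': P(strain 1) = 0.45·0.5185 / (0.45·0.5185 + 0.3·0.4815) ≈ 0.6176
After a morphological trait='absent': P(strain 1) = 0.55·0.6176 / (0.55·0.6176 + 0.7·0.3824) ≈ 0.5593
After a morphological trait='absent': P(strain 1) = 0.55·0.5593 / (0.55·0.5593 + 0.7·0.4407) ≈ 0.4993
After a morphological trait='absent': P(strain 1) = 0.55·0.4993 / (0.55·0.4993 + 0.7·0.5007) ≈ 0.4393

0.439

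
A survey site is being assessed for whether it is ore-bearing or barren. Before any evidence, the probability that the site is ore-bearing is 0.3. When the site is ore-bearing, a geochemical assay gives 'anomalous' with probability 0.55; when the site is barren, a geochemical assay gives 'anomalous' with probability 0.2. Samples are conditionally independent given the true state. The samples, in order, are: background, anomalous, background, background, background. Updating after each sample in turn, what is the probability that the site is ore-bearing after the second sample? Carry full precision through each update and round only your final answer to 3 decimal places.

Apply Bayes' rule sequentially, carrying P(ore) forward.
After 'background': P(ore) = 0.45·0.3000 / (0.45·0.3000 + 0.8·0.7000) ≈ 0.1942
After 'anomalous': P(ore) = 0.55·0.1942 / (0.55·0.1942 + 0.2·0.8058) ≈ 0.3987

0.399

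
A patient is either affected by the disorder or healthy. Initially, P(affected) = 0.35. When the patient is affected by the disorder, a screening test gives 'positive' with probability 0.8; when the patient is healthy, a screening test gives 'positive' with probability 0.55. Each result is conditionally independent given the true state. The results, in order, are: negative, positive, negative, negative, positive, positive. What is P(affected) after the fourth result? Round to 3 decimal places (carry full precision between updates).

0.064

Apply Bayes' rule sequentially, carrying P(affected) forward.
After 'negative': P(affected) = 0.2·0.3500 / (0.2·0.3500 + 0.45·0.6500) ≈ 0.1931
After 'positive': P(affected) = 0.8·0.1931 / (0.8·0.1931 + 0.55·0.8069) ≈ 0.2582
After 'negative': P(affected) = 0.2·0.2582 / (0.2·0.2582 + 0.45·0.7418) ≈ 0.1340
After 'negative': P(affected) = 0.2·0.1340 / (0.2·0.1340 + 0.45·0.8660) ≈ 0.0643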